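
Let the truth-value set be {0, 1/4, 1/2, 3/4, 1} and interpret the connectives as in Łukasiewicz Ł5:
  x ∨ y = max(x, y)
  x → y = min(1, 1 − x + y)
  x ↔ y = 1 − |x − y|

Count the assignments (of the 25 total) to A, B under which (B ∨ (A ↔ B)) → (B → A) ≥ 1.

19

value 1: 19 assignments (counts)
value 3/4: 2 assignments
value 1/2: 2 assignments
value 1/4: 1 assignment
value 0: 1 assignment
So 19 of the 25 assignments meet the threshold.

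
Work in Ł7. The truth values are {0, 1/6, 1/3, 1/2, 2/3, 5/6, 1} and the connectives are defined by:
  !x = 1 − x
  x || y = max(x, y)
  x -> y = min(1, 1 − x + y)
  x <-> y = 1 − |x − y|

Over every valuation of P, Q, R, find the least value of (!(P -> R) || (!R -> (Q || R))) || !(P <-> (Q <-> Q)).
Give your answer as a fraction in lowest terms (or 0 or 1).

1/2

Take P = 1/2, Q = 0, R = 0:
P -> R = 1/2 -> 0 = 1/2
!(P -> R) = !1/2 = 1/2
!R = !0 = 1
Q || R = 0 || 0 = 0
!R -> (Q || R) = 1 -> 0 = 0
!(P -> R) || (!R -> (Q || R)) = 1/2 || 0 = 1/2
Q <-> Q = 0 <-> 0 = 1
P <-> (Q <-> Q) = 1/2 <-> 1 = 1/2
!(P <-> (Q <-> Q)) = !1/2 = 1/2
(!(P -> R) || (!R -> (Q || R))) || !(P <-> (Q <-> Q)) = 1/2 || 1/2 = 1/2
No assignment yields a value below 1/2, so this is the minimum.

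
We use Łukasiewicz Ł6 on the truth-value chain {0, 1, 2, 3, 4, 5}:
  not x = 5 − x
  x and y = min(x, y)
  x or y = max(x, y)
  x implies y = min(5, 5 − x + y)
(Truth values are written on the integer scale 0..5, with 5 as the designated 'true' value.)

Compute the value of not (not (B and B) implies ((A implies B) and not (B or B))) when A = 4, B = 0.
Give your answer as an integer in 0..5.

B and B = 0 and 0 = 0
not (B and B) = not 0 = 5
A implies B = 4 implies 0 = 1
B or B = 0 or 0 = 0
not (B or B) = not 0 = 5
(A implies B) and not (B or B) = 1 and 5 = 1
not (B and B) implies ((A implies B) and not (B or B)) = 5 implies 1 = 1
not (not (B and B) implies ((A implies B) and not (B or B))) = not 1 = 4

4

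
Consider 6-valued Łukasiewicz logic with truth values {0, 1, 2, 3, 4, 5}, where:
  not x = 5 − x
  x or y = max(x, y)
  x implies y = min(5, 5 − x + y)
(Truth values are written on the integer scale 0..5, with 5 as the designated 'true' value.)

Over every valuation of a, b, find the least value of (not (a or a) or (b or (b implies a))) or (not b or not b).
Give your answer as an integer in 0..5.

4

Take a = 1, b = 2:
a or a = 1 or 1 = 1
not (a or a) = not 1 = 4
b implies a = 2 implies 1 = 4
b or (b implies a) = 2 or 4 = 4
not (a or a) or (b or (b implies a)) = 4 or 4 = 4
not b = not 2 = 3
not b = not 2 = 3
not b or not b = 3 or 3 = 3
(not (a or a) or (b or (b implies a))) or (not b or not b) = 4 or 3 = 4
No assignment yields a value below 4, so this is the minimum.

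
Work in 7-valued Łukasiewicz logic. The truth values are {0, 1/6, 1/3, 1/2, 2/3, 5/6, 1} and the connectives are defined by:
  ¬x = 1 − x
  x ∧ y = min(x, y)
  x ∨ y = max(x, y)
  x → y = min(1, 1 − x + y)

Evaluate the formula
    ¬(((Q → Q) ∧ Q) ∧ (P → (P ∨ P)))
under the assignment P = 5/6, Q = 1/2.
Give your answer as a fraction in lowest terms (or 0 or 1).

1/2

Q → Q = 1/2 → 1/2 = 1
(Q → Q) ∧ Q = 1 ∧ 1/2 = 1/2
P ∨ P = 5/6 ∨ 5/6 = 5/6
P → (P ∨ P) = 5/6 → 5/6 = 1
((Q → Q) ∧ Q) ∧ (P → (P ∨ P)) = 1/2 ∧ 1 = 1/2
¬(((Q → Q) ∧ Q) ∧ (P → (P ∨ P))) = ¬1/2 = 1/2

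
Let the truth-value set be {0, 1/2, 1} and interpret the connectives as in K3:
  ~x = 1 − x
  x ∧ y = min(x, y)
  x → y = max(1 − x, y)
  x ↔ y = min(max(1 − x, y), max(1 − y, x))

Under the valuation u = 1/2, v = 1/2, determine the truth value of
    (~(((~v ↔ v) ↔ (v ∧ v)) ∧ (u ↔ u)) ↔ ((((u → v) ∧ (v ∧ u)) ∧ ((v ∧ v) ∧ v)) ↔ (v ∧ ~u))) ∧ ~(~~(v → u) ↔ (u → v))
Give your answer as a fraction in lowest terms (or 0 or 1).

~v = ~1/2 = 1/2
~v ↔ v = 1/2 ↔ 1/2 = 1/2
v ∧ v = 1/2 ∧ 1/2 = 1/2
(~v ↔ v) ↔ (v ∧ v) = 1/2 ↔ 1/2 = 1/2
u ↔ u = 1/2 ↔ 1/2 = 1/2
((~v ↔ v) ↔ (v ∧ v)) ∧ (u ↔ u) = 1/2 ∧ 1/2 = 1/2
~(((~v ↔ v) ↔ (v ∧ v)) ∧ (u ↔ u)) = ~1/2 = 1/2
u → v = 1/2 → 1/2 = 1/2
v ∧ u = 1/2 ∧ 1/2 = 1/2
(u → v) ∧ (v ∧ u) = 1/2 ∧ 1/2 = 1/2
v ∧ v = 1/2 ∧ 1/2 = 1/2
(v ∧ v) ∧ v = 1/2 ∧ 1/2 = 1/2
((u → v) ∧ (v ∧ u)) ∧ ((v ∧ v) ∧ v) = 1/2 ∧ 1/2 = 1/2
~u = ~1/2 = 1/2
v ∧ ~u = 1/2 ∧ 1/2 = 1/2
(((u → v) ∧ (v ∧ u)) ∧ ((v ∧ v) ∧ v)) ↔ (v ∧ ~u) = 1/2 ↔ 1/2 = 1/2
~(((~v ↔ v) ↔ (v ∧ v)) ∧ (u ↔ u)) ↔ ((((u → v) ∧ (v ∧ u)) ∧ ((v ∧ v) ∧ v)) ↔ (v ∧ ~u)) = 1/2 ↔ 1/2 = 1/2
v → u = 1/2 → 1/2 = 1/2
~(v → u) = ~1/2 = 1/2
~~(v → u) = ~1/2 = 1/2
u → v = 1/2 → 1/2 = 1/2
~~(v → u) ↔ (u → v) = 1/2 ↔ 1/2 = 1/2
~(~~(v → u) ↔ (u → v)) = ~1/2 = 1/2
(~(((~v ↔ v) ↔ (v ∧ v)) ∧ (u ↔ u)) ↔ ((((u → v) ∧ (v ∧ u)) ∧ ((v ∧ v) ∧ v)) ↔ (v ∧ ~u))) ∧ ~(~~(v → u) ↔ (u → v)) = 1/2 ∧ 1/2 = 1/2

1/2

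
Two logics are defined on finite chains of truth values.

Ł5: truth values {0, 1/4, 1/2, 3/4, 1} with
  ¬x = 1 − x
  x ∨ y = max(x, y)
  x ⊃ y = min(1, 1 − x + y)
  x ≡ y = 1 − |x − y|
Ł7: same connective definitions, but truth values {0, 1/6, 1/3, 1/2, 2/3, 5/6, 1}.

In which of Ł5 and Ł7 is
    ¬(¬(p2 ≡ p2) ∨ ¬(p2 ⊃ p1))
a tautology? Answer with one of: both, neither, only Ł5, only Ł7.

In Ł5: at p1 = 0, p2 = 1/4 the value is 3/4 — not a tautology.
In Ł7: at p1 = 0, p2 = 1/6 the value is 5/6 — not a tautology.

neither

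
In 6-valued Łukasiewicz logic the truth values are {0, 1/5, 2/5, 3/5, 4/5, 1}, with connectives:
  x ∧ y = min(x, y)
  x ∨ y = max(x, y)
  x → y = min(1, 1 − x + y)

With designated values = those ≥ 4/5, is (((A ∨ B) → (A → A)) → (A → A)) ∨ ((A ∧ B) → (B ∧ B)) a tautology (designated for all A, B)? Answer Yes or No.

Yes

At A = 1, B = 2/5, for instance:
A ∨ B = 1 ∨ 2/5 = 1
A → A = 1 → 1 = 1
(A ∨ B) → (A → A) = 1 → 1 = 1
A → A = 1 → 1 = 1
((A ∨ B) → (A → A)) → (A → A) = 1 → 1 = 1
A ∧ B = 1 ∧ 2/5 = 2/5
B ∧ B = 2/5 ∧ 2/5 = 2/5
(A ∧ B) → (B ∧ B) = 2/5 → 2/5 = 1
(((A ∨ B) → (A → A)) → (A → A)) ∨ ((A ∧ B) → (B ∧ B)) = 1 ∨ 1 = 1
and checking the remaining 35 assignments likewise gives ≥ 4/5 in every case.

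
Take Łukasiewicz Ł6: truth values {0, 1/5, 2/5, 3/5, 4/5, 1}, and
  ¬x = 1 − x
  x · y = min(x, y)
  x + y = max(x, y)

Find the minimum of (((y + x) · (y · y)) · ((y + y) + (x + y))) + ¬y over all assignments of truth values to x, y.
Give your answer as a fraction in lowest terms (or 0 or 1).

Take x = 0, y = 2/5:
y + x = 2/5 + 0 = 2/5
y · y = 2/5 · 2/5 = 2/5
(y + x) · (y · y) = 2/5 · 2/5 = 2/5
y + y = 2/5 + 2/5 = 2/5
x + y = 0 + 2/5 = 2/5
(y + y) + (x + y) = 2/5 + 2/5 = 2/5
((y + x) · (y · y)) · ((y + y) + (x + y)) = 2/5 · 2/5 = 2/5
¬y = ¬2/5 = 3/5
(((y + x) · (y · y)) · ((y + y) + (x + y))) + ¬y = 2/5 + 3/5 = 3/5
No assignment yields a value below 3/5, so this is the minimum.

3/5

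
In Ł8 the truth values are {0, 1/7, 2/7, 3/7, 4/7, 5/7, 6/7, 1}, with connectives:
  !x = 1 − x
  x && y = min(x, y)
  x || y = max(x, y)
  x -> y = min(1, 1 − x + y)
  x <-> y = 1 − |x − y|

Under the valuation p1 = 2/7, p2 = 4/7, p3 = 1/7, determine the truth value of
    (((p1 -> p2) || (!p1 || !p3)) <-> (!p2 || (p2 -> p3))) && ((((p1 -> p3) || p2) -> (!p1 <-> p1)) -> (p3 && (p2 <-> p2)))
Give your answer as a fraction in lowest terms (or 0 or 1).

3/7

p1 -> p2 = 2/7 -> 4/7 = 1
!p1 = !2/7 = 5/7
!p3 = !1/7 = 6/7
!p1 || !p3 = 5/7 || 6/7 = 6/7
(p1 -> p2) || (!p1 || !p3) = 1 || 6/7 = 1
!p2 = !4/7 = 3/7
p2 -> p3 = 4/7 -> 1/7 = 4/7
!p2 || (p2 -> p3) = 3/7 || 4/7 = 4/7
((p1 -> p2) || (!p1 || !p3)) <-> (!p2 || (p2 -> p3)) = 1 <-> 4/7 = 4/7
p1 -> p3 = 2/7 -> 1/7 = 6/7
(p1 -> p3) || p2 = 6/7 || 4/7 = 6/7
!p1 = !2/7 = 5/7
!p1 <-> p1 = 5/7 <-> 2/7 = 4/7
((p1 -> p3) || p2) -> (!p1 <-> p1) = 6/7 -> 4/7 = 5/7
p2 <-> p2 = 4/7 <-> 4/7 = 1
p3 && (p2 <-> p2) = 1/7 && 1 = 1/7
(((p1 -> p3) || p2) -> (!p1 <-> p1)) -> (p3 && (p2 <-> p2)) = 5/7 -> 1/7 = 3/7
(((p1 -> p2) || (!p1 || !p3)) <-> (!p2 || (p2 -> p3))) && ((((p1 -> p3) || p2) -> (!p1 <-> p1)) -> (p3 && (p2 <-> p2))) = 4/7 && 3/7 = 3/7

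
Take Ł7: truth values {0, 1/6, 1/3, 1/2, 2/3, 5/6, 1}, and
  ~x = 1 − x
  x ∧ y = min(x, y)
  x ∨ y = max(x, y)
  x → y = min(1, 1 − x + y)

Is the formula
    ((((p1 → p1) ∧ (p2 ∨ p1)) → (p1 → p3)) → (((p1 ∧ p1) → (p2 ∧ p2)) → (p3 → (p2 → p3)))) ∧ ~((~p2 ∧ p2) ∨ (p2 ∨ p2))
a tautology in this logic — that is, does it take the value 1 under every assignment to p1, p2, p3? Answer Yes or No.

No

Counterexample: take p1 = 0, p2 = 1/6, p3 = 0.
p1 → p1 = 0 → 0 = 1
p2 ∨ p1 = 1/6 ∨ 0 = 1/6
(p1 → p1) ∧ (p2 ∨ p1) = 1 ∧ 1/6 = 1/6
p1 → p3 = 0 → 0 = 1
((p1 → p1) ∧ (p2 ∨ p1)) → (p1 → p3) = 1/6 → 1 = 1
p1 ∧ p1 = 0 ∧ 0 = 0
p2 ∧ p2 = 1/6 ∧ 1/6 = 1/6
(p1 ∧ p1) → (p2 ∧ p2) = 0 → 1/6 = 1
p2 → p3 = 1/6 → 0 = 5/6
p3 → (p2 → p3) = 0 → 5/6 = 1
((p1 ∧ p1) → (p2 ∧ p2)) → (p3 → (p2 → p3)) = 1 → 1 = 1
(((p1 → p1) ∧ (p2 ∨ p1)) → (p1 → p3)) → (((p1 ∧ p1) → (p2 ∧ p2)) → (p3 → (p2 → p3))) = 1 → 1 = 1
~p2 = ~1/6 = 5/6
~p2 ∧ p2 = 5/6 ∧ 1/6 = 1/6
p2 ∨ p2 = 1/6 ∨ 1/6 = 1/6
(~p2 ∧ p2) ∨ (p2 ∨ p2) = 1/6 ∨ 1/6 = 1/6
~((~p2 ∧ p2) ∨ (p2 ∨ p2)) = ~1/6 = 5/6
((((p1 → p1) ∧ (p2 ∨ p1)) → (p1 → p3)) → (((p1 ∧ p1) → (p2 ∧ p2)) → (p3 → (p2 → p3)))) ∧ ~((~p2 ∧ p2) ∨ (p2 ∨ p2)) = 1 ∧ 5/6 = 5/6
This gives 5/6 ≠ 1.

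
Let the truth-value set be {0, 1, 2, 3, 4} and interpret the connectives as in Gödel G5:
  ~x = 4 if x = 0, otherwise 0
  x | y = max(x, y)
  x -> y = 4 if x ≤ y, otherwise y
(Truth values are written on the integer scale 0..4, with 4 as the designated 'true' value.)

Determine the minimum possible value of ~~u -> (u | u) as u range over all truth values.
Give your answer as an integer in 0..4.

1

Take u = 1:
~u = ~1 = 0
~~u = ~0 = 4
u | u = 1 | 1 = 1
~~u -> (u | u) = 4 -> 1 = 1
No assignment yields a value below 1, so this is the minimum.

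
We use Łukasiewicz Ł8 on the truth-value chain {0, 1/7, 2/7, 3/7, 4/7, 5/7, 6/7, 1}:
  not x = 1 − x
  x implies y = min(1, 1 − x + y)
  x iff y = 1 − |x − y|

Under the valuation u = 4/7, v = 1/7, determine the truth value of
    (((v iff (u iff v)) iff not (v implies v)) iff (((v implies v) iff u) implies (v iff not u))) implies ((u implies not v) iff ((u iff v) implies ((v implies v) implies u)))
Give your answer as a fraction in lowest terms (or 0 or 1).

u iff v = 4/7 iff 1/7 = 4/7
v iff (u iff v) = 1/7 iff 4/7 = 4/7
v implies v = 1/7 implies 1/7 = 1
not (v implies v) = not 1 = 0
(v iff (u iff v)) iff not (v implies v) = 4/7 iff 0 = 3/7
v implies v = 1/7 implies 1/7 = 1
(v implies v) iff u = 1 iff 4/7 = 4/7
not u = not 4/7 = 3/7
v iff not u = 1/7 iff 3/7 = 5/7
((v implies v) iff u) implies (v iff not u) = 4/7 implies 5/7 = 1
((v iff (u iff v)) iff not (v implies v)) iff (((v implies v) iff u) implies (v iff not u)) = 3/7 iff 1 = 3/7
not v = not 1/7 = 6/7
u implies not v = 4/7 implies 6/7 = 1
u iff v = 4/7 iff 1/7 = 4/7
v implies v = 1/7 implies 1/7 = 1
(v implies v) implies u = 1 implies 4/7 = 4/7
(u iff v) implies ((v implies v) implies u) = 4/7 implies 4/7 = 1
(u implies not v) iff ((u iff v) implies ((v implies v) implies u)) = 1 iff 1 = 1
(((v iff (u iff v)) iff not (v implies v)) iff (((v implies v) iff u) implies (v iff not u))) implies ((u implies not v) iff ((u iff v) implies ((v implies v) implies u))) = 3/7 implies 1 = 1

1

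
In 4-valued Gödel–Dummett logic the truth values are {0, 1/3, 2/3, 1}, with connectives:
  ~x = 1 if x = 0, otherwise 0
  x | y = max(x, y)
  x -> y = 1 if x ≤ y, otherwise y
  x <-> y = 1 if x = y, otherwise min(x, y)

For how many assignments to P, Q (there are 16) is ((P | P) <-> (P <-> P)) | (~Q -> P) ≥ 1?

P = 0, Q = 0 ↦ 0  <
P = 0, Q = 1/3 ↦ 1  ≥
P = 0, Q = 2/3 ↦ 1  ≥
P = 0, Q = 1 ↦ 1  ≥
P = 1/3, Q = 0 ↦ 1/3  <
P = 1/3, Q = 1/3 ↦ 1  ≥
P = 1/3, Q = 2/3 ↦ 1  ≥
P = 1/3, Q = 1 ↦ 1  ≥
P = 2/3, Q = 0 ↦ 2/3  <
P = 2/3, Q = 1/3 ↦ 1  ≥
P = 2/3, Q = 2/3 ↦ 1  ≥
P = 2/3, Q = 1 ↦ 1  ≥
P = 1, Q = 0 ↦ 1  ≥
P = 1, Q = 1/3 ↦ 1  ≥
P = 1, Q = 2/3 ↦ 1  ≥
P = 1, Q = 1 ↦ 1  ≥
So 13 of the 16 assignments meet the threshold.

13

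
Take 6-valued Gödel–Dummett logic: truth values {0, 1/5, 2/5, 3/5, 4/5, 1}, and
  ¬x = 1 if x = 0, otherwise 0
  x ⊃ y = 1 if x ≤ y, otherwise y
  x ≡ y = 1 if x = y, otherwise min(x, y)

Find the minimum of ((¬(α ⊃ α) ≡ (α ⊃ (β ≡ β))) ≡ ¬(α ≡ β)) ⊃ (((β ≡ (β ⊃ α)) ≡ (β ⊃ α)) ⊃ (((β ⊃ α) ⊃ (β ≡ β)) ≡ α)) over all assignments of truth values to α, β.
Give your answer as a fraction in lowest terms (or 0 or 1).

Take α = 1/5, β = 2/5:
α ⊃ α = 1/5 ⊃ 1/5 = 1
¬(α ⊃ α) = ¬1 = 0
β ≡ β = 2/5 ≡ 2/5 = 1
α ⊃ (β ≡ β) = 1/5 ⊃ 1 = 1
¬(α ⊃ α) ≡ (α ⊃ (β ≡ β)) = 0 ≡ 1 = 0
α ≡ β = 1/5 ≡ 2/5 = 1/5
¬(α ≡ β) = ¬1/5 = 0
(¬(α ⊃ α) ≡ (α ⊃ (β ≡ β))) ≡ ¬(α ≡ β) = 0 ≡ 0 = 1
β ⊃ α = 2/5 ⊃ 1/5 = 1/5
β ≡ (β ⊃ α) = 2/5 ≡ 1/5 = 1/5
β ⊃ α = 2/5 ⊃ 1/5 = 1/5
(β ≡ (β ⊃ α)) ≡ (β ⊃ α) = 1/5 ≡ 1/5 = 1
β ⊃ α = 2/5 ⊃ 1/5 = 1/5
β ≡ β = 2/5 ≡ 2/5 = 1
(β ⊃ α) ⊃ (β ≡ β) = 1/5 ⊃ 1 = 1
((β ⊃ α) ⊃ (β ≡ β)) ≡ α = 1 ≡ 1/5 = 1/5
((β ≡ (β ⊃ α)) ≡ (β ⊃ α)) ⊃ (((β ⊃ α) ⊃ (β ≡ β)) ≡ α) = 1 ⊃ 1/5 = 1/5
((¬(α ⊃ α) ≡ (α ⊃ (β ≡ β))) ≡ ¬(α ≡ β)) ⊃ (((β ≡ (β ⊃ α)) ≡ (β ⊃ α)) ⊃ (((β ⊃ α) ⊃ (β ≡ β)) ≡ α)) = 1 ⊃ 1/5 = 1/5
No assignment yields a value below 1/5, so this is the minimum.

1/5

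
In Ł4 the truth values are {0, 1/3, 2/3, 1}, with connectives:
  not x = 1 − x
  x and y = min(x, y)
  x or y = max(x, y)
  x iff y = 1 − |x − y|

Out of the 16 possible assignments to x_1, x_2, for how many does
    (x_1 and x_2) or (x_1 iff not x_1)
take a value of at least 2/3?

x_1 = 0, x_2 = 0 ↦ 0  <
x_1 = 0, x_2 = 1/3 ↦ 0  <
x_1 = 0, x_2 = 2/3 ↦ 0  <
x_1 = 0, x_2 = 1 ↦ 0  <
x_1 = 1/3, x_2 = 0 ↦ 2/3  ≥
x_1 = 1/3, x_2 = 1/3 ↦ 2/3  ≥
x_1 = 1/3, x_2 = 2/3 ↦ 2/3  ≥
x_1 = 1/3, x_2 = 1 ↦ 2/3  ≥
x_1 = 2/3, x_2 = 0 ↦ 2/3  ≥
x_1 = 2/3, x_2 = 1/3 ↦ 2/3  ≥
x_1 = 2/3, x_2 = 2/3 ↦ 2/3  ≥
x_1 = 2/3, x_2 = 1 ↦ 2/3  ≥
x_1 = 1, x_2 = 0 ↦ 0  <
x_1 = 1, x_2 = 1/3 ↦ 1/3  <
x_1 = 1, x_2 = 2/3 ↦ 2/3  ≥
x_1 = 1, x_2 = 1 ↦ 1  ≥
So 10 of the 16 assignments meet the threshold.

10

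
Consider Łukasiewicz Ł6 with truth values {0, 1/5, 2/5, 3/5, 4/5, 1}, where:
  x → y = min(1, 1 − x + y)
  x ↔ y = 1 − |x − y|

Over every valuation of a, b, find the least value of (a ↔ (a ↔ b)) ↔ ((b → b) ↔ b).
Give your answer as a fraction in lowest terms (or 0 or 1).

Take a = 2/5, b = 0:
a ↔ b = 2/5 ↔ 0 = 3/5
a ↔ (a ↔ b) = 2/5 ↔ 3/5 = 4/5
b → b = 0 → 0 = 1
(b → b) ↔ b = 1 ↔ 0 = 0
(a ↔ (a ↔ b)) ↔ ((b → b) ↔ b) = 4/5 ↔ 0 = 1/5
No assignment yields a value below 1/5, so this is the minimum.

1/5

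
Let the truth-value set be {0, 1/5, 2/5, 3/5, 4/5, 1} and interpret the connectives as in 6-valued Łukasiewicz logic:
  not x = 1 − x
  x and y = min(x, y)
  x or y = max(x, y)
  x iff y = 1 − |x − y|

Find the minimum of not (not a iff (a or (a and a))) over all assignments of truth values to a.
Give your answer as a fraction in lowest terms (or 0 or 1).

Take a = 2/5:
not a = not 2/5 = 3/5
a and a = 2/5 and 2/5 = 2/5
a or (a and a) = 2/5 or 2/5 = 2/5
not a iff (a or (a and a)) = 3/5 iff 2/5 = 4/5
not (not a iff (a or (a and a))) = not 4/5 = 1/5
No assignment yields a value below 1/5, so this is the minimum.

1/5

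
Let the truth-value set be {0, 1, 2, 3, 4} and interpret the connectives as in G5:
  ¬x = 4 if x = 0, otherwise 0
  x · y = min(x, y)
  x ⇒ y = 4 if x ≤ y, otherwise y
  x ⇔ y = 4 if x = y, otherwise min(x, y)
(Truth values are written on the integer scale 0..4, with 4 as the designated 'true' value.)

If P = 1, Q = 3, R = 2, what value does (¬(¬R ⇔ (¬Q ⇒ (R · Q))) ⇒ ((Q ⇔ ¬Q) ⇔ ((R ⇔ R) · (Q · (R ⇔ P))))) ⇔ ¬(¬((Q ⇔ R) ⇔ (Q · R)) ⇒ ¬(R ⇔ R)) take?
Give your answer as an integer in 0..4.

¬R = ¬2 = 0
¬Q = ¬3 = 0
R · Q = 2 · 3 = 2
¬Q ⇒ (R · Q) = 0 ⇒ 2 = 4
¬R ⇔ (¬Q ⇒ (R · Q)) = 0 ⇔ 4 = 0
¬(¬R ⇔ (¬Q ⇒ (R · Q))) = ¬0 = 4
¬Q = ¬3 = 0
Q ⇔ ¬Q = 3 ⇔ 0 = 0
R ⇔ R = 2 ⇔ 2 = 4
R ⇔ P = 2 ⇔ 1 = 1
Q · (R ⇔ P) = 3 · 1 = 1
(R ⇔ R) · (Q · (R ⇔ P)) = 4 · 1 = 1
(Q ⇔ ¬Q) ⇔ ((R ⇔ R) · (Q · (R ⇔ P))) = 0 ⇔ 1 = 0
¬(¬R ⇔ (¬Q ⇒ (R · Q))) ⇒ ((Q ⇔ ¬Q) ⇔ ((R ⇔ R) · (Q · (R ⇔ P)))) = 4 ⇒ 0 = 0
Q ⇔ R = 3 ⇔ 2 = 2
Q · R = 3 · 2 = 2
(Q ⇔ R) ⇔ (Q · R) = 2 ⇔ 2 = 4
¬((Q ⇔ R) ⇔ (Q · R)) = ¬4 = 0
R ⇔ R = 2 ⇔ 2 = 4
¬(R ⇔ R) = ¬4 = 0
¬((Q ⇔ R) ⇔ (Q · R)) ⇒ ¬(R ⇔ R) = 0 ⇒ 0 = 4
¬(¬((Q ⇔ R) ⇔ (Q · R)) ⇒ ¬(R ⇔ R)) = ¬4 = 0
(¬(¬R ⇔ (¬Q ⇒ (R · Q))) ⇒ ((Q ⇔ ¬Q) ⇔ ((R ⇔ R) · (Q · (R ⇔ P))))) ⇔ ¬(¬((Q ⇔ R) ⇔ (Q · R)) ⇒ ¬(R ⇔ R)) = 0 ⇔ 0 = 4

4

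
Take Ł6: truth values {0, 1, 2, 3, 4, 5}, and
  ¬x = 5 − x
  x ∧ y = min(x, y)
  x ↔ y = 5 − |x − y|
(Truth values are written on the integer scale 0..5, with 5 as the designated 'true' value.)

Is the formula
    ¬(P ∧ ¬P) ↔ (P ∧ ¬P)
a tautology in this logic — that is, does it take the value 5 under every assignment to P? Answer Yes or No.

No

Counterexample: take P = 0.
¬P = ¬0 = 5
P ∧ ¬P = 0 ∧ 5 = 0
¬(P ∧ ¬P) = ¬0 = 5
¬P = ¬0 = 5
P ∧ ¬P = 0 ∧ 5 = 0
¬(P ∧ ¬P) ↔ (P ∧ ¬P) = 5 ↔ 0 = 0
This gives 0 ≠ 5.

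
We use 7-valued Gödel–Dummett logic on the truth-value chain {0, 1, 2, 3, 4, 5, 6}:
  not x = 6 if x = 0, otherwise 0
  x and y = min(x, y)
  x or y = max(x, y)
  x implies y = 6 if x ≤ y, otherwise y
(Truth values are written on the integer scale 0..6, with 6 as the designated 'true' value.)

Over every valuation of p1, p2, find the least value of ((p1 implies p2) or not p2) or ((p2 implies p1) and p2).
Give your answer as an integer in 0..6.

1

Take p1 = 2, p2 = 1:
p1 implies p2 = 2 implies 1 = 1
not p2 = not 1 = 0
(p1 implies p2) or not p2 = 1 or 0 = 1
p2 implies p1 = 1 implies 2 = 6
(p2 implies p1) and p2 = 6 and 1 = 1
((p1 implies p2) or not p2) or ((p2 implies p1) and p2) = 1 or 1 = 1
No assignment yields a value below 1, so this is the minimum.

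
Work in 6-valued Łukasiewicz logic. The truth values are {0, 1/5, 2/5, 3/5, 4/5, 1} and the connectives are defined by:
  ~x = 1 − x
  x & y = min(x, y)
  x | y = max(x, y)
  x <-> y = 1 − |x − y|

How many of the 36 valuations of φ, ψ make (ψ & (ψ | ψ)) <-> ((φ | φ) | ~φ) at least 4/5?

16

value 1: 6 assignments (counts)
value 4/5: 10 assignments (counts)
value 3/5: 8 assignments
value 2/5: 6 assignments
value 1/5: 4 assignments
value 0: 2 assignments
So 16 of the 36 assignments meet the threshold.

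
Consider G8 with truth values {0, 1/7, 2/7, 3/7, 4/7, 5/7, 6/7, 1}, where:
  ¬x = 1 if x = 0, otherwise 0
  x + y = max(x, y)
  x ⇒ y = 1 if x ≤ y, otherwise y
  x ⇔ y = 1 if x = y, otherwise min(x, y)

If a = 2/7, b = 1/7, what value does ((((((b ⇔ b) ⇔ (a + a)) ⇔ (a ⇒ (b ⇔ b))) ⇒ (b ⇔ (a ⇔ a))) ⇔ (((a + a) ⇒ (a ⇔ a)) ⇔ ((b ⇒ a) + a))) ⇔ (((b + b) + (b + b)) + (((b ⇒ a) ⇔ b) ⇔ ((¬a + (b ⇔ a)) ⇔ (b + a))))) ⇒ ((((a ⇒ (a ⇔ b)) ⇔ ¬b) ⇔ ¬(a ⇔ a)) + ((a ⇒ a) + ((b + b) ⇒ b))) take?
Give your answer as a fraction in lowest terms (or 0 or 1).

b ⇔ b = 1/7 ⇔ 1/7 = 1
a + a = 2/7 + 2/7 = 2/7
(b ⇔ b) ⇔ (a + a) = 1 ⇔ 2/7 = 2/7
b ⇔ b = 1/7 ⇔ 1/7 = 1
a ⇒ (b ⇔ b) = 2/7 ⇒ 1 = 1
((b ⇔ b) ⇔ (a + a)) ⇔ (a ⇒ (b ⇔ b)) = 2/7 ⇔ 1 = 2/7
a ⇔ a = 2/7 ⇔ 2/7 = 1
b ⇔ (a ⇔ a) = 1/7 ⇔ 1 = 1/7
(((b ⇔ b) ⇔ (a + a)) ⇔ (a ⇒ (b ⇔ b))) ⇒ (b ⇔ (a ⇔ a)) = 2/7 ⇒ 1/7 = 1/7
a + a = 2/7 + 2/7 = 2/7
a ⇔ a = 2/7 ⇔ 2/7 = 1
(a + a) ⇒ (a ⇔ a) = 2/7 ⇒ 1 = 1
b ⇒ a = 1/7 ⇒ 2/7 = 1
(b ⇒ a) + a = 1 + 2/7 = 1
((a + a) ⇒ (a ⇔ a)) ⇔ ((b ⇒ a) + a) = 1 ⇔ 1 = 1
((((b ⇔ b) ⇔ (a + a)) ⇔ (a ⇒ (b ⇔ b))) ⇒ (b ⇔ (a ⇔ a))) ⇔ (((a + a) ⇒ (a ⇔ a)) ⇔ ((b ⇒ a) + a)) = 1/7 ⇔ 1 = 1/7
b + b = 1/7 + 1/7 = 1/7
b + b = 1/7 + 1/7 = 1/7
(b + b) + (b + b) = 1/7 + 1/7 = 1/7
b ⇒ a = 1/7 ⇒ 2/7 = 1
(b ⇒ a) ⇔ b = 1 ⇔ 1/7 = 1/7
¬a = ¬2/7 = 0
b ⇔ a = 1/7 ⇔ 2/7 = 1/7
¬a + (b ⇔ a) = 0 + 1/7 = 1/7
b + a = 1/7 + 2/7 = 2/7
(¬a + (b ⇔ a)) ⇔ (b + a) = 1/7 ⇔ 2/7 = 1/7
((b ⇒ a) ⇔ b) ⇔ ((¬a + (b ⇔ a)) ⇔ (b + a)) = 1/7 ⇔ 1/7 = 1
((b + b) + (b + b)) + (((b ⇒ a) ⇔ b) ⇔ ((¬a + (b ⇔ a)) ⇔ (b + a))) = 1/7 + 1 = 1
(((((b ⇔ b) ⇔ (a + a)) ⇔ (a ⇒ (b ⇔ b))) ⇒ (b ⇔ (a ⇔ a))) ⇔ (((a + a) ⇒ (a ⇔ a)) ⇔ ((b ⇒ a) + a))) ⇔ (((b + b) + (b + b)) + (((b ⇒ a) ⇔ b) ⇔ ((¬a + (b ⇔ a)) ⇔ (b + a)))) = 1/7 ⇔ 1 = 1/7
a ⇔ b = 2/7 ⇔ 1/7 = 1/7
a ⇒ (a ⇔ b) = 2/7 ⇒ 1/7 = 1/7
¬b = ¬1/7 = 0
(a ⇒ (a ⇔ b)) ⇔ ¬b = 1/7 ⇔ 0 = 0
a ⇔ a = 2/7 ⇔ 2/7 = 1
¬(a ⇔ a) = ¬1 = 0
((a ⇒ (a ⇔ b)) ⇔ ¬b) ⇔ ¬(a ⇔ a) = 0 ⇔ 0 = 1
a ⇒ a = 2/7 ⇒ 2/7 = 1
b + b = 1/7 + 1/7 = 1/7
(b + b) ⇒ b = 1/7 ⇒ 1/7 = 1
(a ⇒ a) + ((b + b) ⇒ b) = 1 + 1 = 1
(((a ⇒ (a ⇔ b)) ⇔ ¬b) ⇔ ¬(a ⇔ a)) + ((a ⇒ a) + ((b + b) ⇒ b)) = 1 + 1 = 1
((((((b ⇔ b) ⇔ (a + a)) ⇔ (a ⇒ (b ⇔ b))) ⇒ (b ⇔ (a ⇔ a))) ⇔ (((a + a) ⇒ (a ⇔ a)) ⇔ ((b ⇒ a) + a))) ⇔ (((b + b) + (b + b)) + (((b ⇒ a) ⇔ b) ⇔ ((¬a + (b ⇔ a)) ⇔ (b + a))))) ⇒ ((((a ⇒ (a ⇔ b)) ⇔ ¬b) ⇔ ¬(a ⇔ a)) + ((a ⇒ a) + ((b + b) ⇒ b))) = 1/7 ⇒ 1 = 1

1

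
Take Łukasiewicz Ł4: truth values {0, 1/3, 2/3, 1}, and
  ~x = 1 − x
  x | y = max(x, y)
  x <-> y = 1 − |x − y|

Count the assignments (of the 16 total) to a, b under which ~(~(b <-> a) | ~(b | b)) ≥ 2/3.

a = 0, b = 0 ↦ 0  <
a = 0, b = 1/3 ↦ 1/3  <
a = 0, b = 2/3 ↦ 1/3  <
a = 0, b = 1 ↦ 0  <
a = 1/3, b = 0 ↦ 0  <
a = 1/3, b = 1/3 ↦ 1/3  <
a = 1/3, b = 2/3 ↦ 2/3  ≥
a = 1/3, b = 1 ↦ 1/3  <
a = 2/3, b = 0 ↦ 0  <
a = 2/3, b = 1/3 ↦ 1/3  <
a = 2/3, b = 2/3 ↦ 2/3  ≥
a = 2/3, b = 1 ↦ 2/3  ≥
a = 1, b = 0 ↦ 0  <
a = 1, b = 1/3 ↦ 1/3  <
a = 1, b = 2/3 ↦ 2/3  ≥
a = 1, b = 1 ↦ 1  ≥
So 5 of the 16 assignments meet the threshold.

5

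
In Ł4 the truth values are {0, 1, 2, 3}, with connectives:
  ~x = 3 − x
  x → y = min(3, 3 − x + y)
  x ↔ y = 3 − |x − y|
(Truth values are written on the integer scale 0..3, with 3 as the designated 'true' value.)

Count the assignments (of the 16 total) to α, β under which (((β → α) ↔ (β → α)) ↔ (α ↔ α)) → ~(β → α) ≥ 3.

α = 0, β = 0 ↦ 0  <
α = 0, β = 1 ↦ 1  <
α = 0, β = 2 ↦ 2  <
α = 0, β = 3 ↦ 3  ≥
α = 1, β = 0 ↦ 0  <
α = 1, β = 1 ↦ 0  <
α = 1, β = 2 ↦ 1  <
α = 1, β = 3 ↦ 2  <
α = 2, β = 0 ↦ 0  <
α = 2, β = 1 ↦ 0  <
α = 2, β = 2 ↦ 0  <
α = 2, β = 3 ↦ 1  <
α = 3, β = 0 ↦ 0  <
α = 3, β = 1 ↦ 0  <
α = 3, β = 2 ↦ 0  <
α = 3, β = 3 ↦ 0  <
So 1 of the 16 assignments meets the threshold.

1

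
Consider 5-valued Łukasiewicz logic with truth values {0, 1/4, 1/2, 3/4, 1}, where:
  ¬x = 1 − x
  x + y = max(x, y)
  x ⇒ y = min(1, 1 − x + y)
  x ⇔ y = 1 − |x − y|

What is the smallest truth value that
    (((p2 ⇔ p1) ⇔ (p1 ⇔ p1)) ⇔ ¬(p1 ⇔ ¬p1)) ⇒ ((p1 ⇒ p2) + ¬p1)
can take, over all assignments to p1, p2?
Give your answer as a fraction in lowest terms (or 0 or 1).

1/2

Take p1 = 3/4, p2 = 0:
p2 ⇔ p1 = 0 ⇔ 3/4 = 1/4
p1 ⇔ p1 = 3/4 ⇔ 3/4 = 1
(p2 ⇔ p1) ⇔ (p1 ⇔ p1) = 1/4 ⇔ 1 = 1/4
¬p1 = ¬3/4 = 1/4
p1 ⇔ ¬p1 = 3/4 ⇔ 1/4 = 1/2
¬(p1 ⇔ ¬p1) = ¬1/2 = 1/2
((p2 ⇔ p1) ⇔ (p1 ⇔ p1)) ⇔ ¬(p1 ⇔ ¬p1) = 1/4 ⇔ 1/2 = 3/4
p1 ⇒ p2 = 3/4 ⇒ 0 = 1/4
¬p1 = ¬3/4 = 1/4
(p1 ⇒ p2) + ¬p1 = 1/4 + 1/4 = 1/4
(((p2 ⇔ p1) ⇔ (p1 ⇔ p1)) ⇔ ¬(p1 ⇔ ¬p1)) ⇒ ((p1 ⇒ p2) + ¬p1) = 3/4 ⇒ 1/4 = 1/2
No assignment yields a value below 1/2, so this is the minimum.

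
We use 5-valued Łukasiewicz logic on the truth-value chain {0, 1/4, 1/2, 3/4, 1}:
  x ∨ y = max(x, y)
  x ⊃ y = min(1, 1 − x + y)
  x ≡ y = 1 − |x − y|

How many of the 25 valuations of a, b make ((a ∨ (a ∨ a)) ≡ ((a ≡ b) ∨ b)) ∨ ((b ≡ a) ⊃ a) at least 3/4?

value 1: 13 assignments (counts)
value 3/4: 5 assignments (counts)
value 1/2: 4 assignments
value 1/4: 2 assignments
value 0: 1 assignment
So 18 of the 25 assignments meet the threshold.

18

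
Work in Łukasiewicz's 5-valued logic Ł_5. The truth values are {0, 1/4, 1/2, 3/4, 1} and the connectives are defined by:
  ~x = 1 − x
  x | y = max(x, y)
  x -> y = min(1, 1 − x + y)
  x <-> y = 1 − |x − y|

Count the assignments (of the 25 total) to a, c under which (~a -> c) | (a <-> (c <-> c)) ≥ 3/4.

19

value 1: 15 assignments (counts)
value 3/4: 4 assignments (counts)
value 1/2: 3 assignments
value 1/4: 2 assignments
value 0: 1 assignment
So 19 of the 25 assignments meet the threshold.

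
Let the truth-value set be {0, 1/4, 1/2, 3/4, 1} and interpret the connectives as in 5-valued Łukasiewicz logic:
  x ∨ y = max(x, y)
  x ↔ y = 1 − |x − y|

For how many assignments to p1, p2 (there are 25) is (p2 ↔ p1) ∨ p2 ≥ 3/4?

18

value 1: 9 assignments (counts)
value 3/4: 9 assignments (counts)
value 1/2: 4 assignments
value 1/4: 2 assignments
value 0: 1 assignment
So 18 of the 25 assignments meet the threshold.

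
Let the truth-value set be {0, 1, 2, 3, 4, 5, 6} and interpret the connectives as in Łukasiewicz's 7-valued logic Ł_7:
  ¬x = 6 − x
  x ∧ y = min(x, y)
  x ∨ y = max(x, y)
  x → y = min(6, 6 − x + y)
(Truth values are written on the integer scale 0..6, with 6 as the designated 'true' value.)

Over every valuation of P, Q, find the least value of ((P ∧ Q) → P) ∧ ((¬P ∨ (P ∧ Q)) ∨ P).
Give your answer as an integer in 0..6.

Take P = 3, Q = 0:
P ∧ Q = 3 ∧ 0 = 0
(P ∧ Q) → P = 0 → 3 = 6
¬P = ¬3 = 3
P ∧ Q = 3 ∧ 0 = 0
¬P ∨ (P ∧ Q) = 3 ∨ 0 = 3
(¬P ∨ (P ∧ Q)) ∨ P = 3 ∨ 3 = 3
((P ∧ Q) → P) ∧ ((¬P ∨ (P ∧ Q)) ∨ P) = 6 ∧ 3 = 3
No assignment yields a value below 3, so this is the minimum.

3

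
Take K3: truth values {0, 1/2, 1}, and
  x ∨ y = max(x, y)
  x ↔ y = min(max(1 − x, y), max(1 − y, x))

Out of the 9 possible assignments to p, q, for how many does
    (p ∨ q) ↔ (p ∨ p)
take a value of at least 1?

4

p = 0, q = 0 ↦ 1  ≥
p = 0, q = 1/2 ↦ 1/2  <
p = 0, q = 1 ↦ 0  <
p = 1/2, q = 0 ↦ 1/2  <
p = 1/2, q = 1/2 ↦ 1/2  <
p = 1/2, q = 1 ↦ 1/2  <
p = 1, q = 0 ↦ 1  ≥
p = 1, q = 1/2 ↦ 1  ≥
p = 1, q = 1 ↦ 1  ≥
So 4 of the 9 assignments meet the threshold.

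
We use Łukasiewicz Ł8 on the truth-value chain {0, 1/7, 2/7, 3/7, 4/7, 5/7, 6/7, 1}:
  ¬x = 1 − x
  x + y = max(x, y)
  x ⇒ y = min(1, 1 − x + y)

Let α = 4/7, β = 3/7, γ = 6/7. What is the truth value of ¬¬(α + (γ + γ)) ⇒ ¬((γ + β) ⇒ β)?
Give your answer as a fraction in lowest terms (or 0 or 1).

γ + γ = 6/7 + 6/7 = 6/7
α + (γ + γ) = 4/7 + 6/7 = 6/7
¬(α + (γ + γ)) = ¬6/7 = 1/7
¬¬(α + (γ + γ)) = ¬1/7 = 6/7
γ + β = 6/7 + 3/7 = 6/7
(γ + β) ⇒ β = 6/7 ⇒ 3/7 = 4/7
¬((γ + β) ⇒ β) = ¬4/7 = 3/7
¬¬(α + (γ + γ)) ⇒ ¬((γ + β) ⇒ β) = 6/7 ⇒ 3/7 = 4/7

4/7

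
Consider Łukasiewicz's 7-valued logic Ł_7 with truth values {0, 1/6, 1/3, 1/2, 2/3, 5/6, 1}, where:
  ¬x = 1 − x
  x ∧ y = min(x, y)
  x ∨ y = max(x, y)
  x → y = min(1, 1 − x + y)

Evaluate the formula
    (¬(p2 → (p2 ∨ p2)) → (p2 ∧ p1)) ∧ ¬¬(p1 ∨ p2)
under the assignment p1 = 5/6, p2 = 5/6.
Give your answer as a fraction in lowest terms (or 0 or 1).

p2 ∨ p2 = 5/6 ∨ 5/6 = 5/6
p2 → (p2 ∨ p2) = 5/6 → 5/6 = 1
¬(p2 → (p2 ∨ p2)) = ¬1 = 0
p2 ∧ p1 = 5/6 ∧ 5/6 = 5/6
¬(p2 → (p2 ∨ p2)) → (p2 ∧ p1) = 0 → 5/6 = 1
p1 ∨ p2 = 5/6 ∨ 5/6 = 5/6
¬(p1 ∨ p2) = ¬5/6 = 1/6
¬¬(p1 ∨ p2) = ¬1/6 = 5/6
(¬(p2 → (p2 ∨ p2)) → (p2 ∧ p1)) ∧ ¬¬(p1 ∨ p2) = 1 ∧ 5/6 = 5/6

5/6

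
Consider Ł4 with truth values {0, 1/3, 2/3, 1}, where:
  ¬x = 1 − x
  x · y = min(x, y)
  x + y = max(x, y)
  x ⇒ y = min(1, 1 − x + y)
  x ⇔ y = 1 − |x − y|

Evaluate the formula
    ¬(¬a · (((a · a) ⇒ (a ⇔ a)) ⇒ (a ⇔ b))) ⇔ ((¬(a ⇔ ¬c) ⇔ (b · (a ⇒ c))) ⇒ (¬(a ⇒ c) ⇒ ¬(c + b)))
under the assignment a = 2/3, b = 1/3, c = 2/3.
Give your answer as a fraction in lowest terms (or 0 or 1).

¬a = ¬2/3 = 1/3
a · a = 2/3 · 2/3 = 2/3
a ⇔ a = 2/3 ⇔ 2/3 = 1
(a · a) ⇒ (a ⇔ a) = 2/3 ⇒ 1 = 1
a ⇔ b = 2/3 ⇔ 1/3 = 2/3
((a · a) ⇒ (a ⇔ a)) ⇒ (a ⇔ b) = 1 ⇒ 2/3 = 2/3
¬a · (((a · a) ⇒ (a ⇔ a)) ⇒ (a ⇔ b)) = 1/3 · 2/3 = 1/3
¬(¬a · (((a · a) ⇒ (a ⇔ a)) ⇒ (a ⇔ b))) = ¬1/3 = 2/3
¬c = ¬2/3 = 1/3
a ⇔ ¬c = 2/3 ⇔ 1/3 = 2/3
¬(a ⇔ ¬c) = ¬2/3 = 1/3
a ⇒ c = 2/3 ⇒ 2/3 = 1
b · (a ⇒ c) = 1/3 · 1 = 1/3
¬(a ⇔ ¬c) ⇔ (b · (a ⇒ c)) = 1/3 ⇔ 1/3 = 1
a ⇒ c = 2/3 ⇒ 2/3 = 1
¬(a ⇒ c) = ¬1 = 0
c + b = 2/3 + 1/3 = 2/3
¬(c + b) = ¬2/3 = 1/3
¬(a ⇒ c) ⇒ ¬(c + b) = 0 ⇒ 1/3 = 1
(¬(a ⇔ ¬c) ⇔ (b · (a ⇒ c))) ⇒ (¬(a ⇒ c) ⇒ ¬(c + b)) = 1 ⇒ 1 = 1
¬(¬a · (((a · a) ⇒ (a ⇔ a)) ⇒ (a ⇔ b))) ⇔ ((¬(a ⇔ ¬c) ⇔ (b · (a ⇒ c))) ⇒ (¬(a ⇒ c) ⇒ ¬(c + b))) = 2/3 ⇔ 1 = 2/3

2/3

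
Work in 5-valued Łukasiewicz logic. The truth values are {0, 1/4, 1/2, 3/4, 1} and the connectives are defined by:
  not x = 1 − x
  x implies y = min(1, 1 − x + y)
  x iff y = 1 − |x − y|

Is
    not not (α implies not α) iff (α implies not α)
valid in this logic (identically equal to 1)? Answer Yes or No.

Yes

α = 0 ↦ 1
α = 1/4 ↦ 1
α = 1/2 ↦ 1
α = 3/4 ↦ 1
α = 1 ↦ 1
Every assignment gives a value ≥ 1.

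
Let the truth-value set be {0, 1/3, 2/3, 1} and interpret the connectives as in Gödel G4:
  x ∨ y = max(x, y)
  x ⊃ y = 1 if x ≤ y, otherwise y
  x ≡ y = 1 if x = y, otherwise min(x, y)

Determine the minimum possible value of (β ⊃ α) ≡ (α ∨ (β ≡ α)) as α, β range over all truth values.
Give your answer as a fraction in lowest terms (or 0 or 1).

1/3

Take α = 1/3, β = 0:
β ⊃ α = 0 ⊃ 1/3 = 1
β ≡ α = 0 ≡ 1/3 = 0
α ∨ (β ≡ α) = 1/3 ∨ 0 = 1/3
(β ⊃ α) ≡ (α ∨ (β ≡ α)) = 1 ≡ 1/3 = 1/3
No assignment yields a value below 1/3, so this is the minimum.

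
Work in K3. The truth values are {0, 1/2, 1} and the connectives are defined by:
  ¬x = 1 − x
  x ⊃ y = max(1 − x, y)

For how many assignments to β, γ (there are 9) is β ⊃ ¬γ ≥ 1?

β = 0, γ = 0 ↦ 1  ≥
β = 0, γ = 1/2 ↦ 1  ≥
β = 0, γ = 1 ↦ 1  ≥
β = 1/2, γ = 0 ↦ 1  ≥
β = 1/2, γ = 1/2 ↦ 1/2  <
β = 1/2, γ = 1 ↦ 1/2  <
β = 1, γ = 0 ↦ 1  ≥
β = 1, γ = 1/2 ↦ 1/2  <
β = 1, γ = 1 ↦ 0  <
So 5 of the 9 assignments meet the threshold.

5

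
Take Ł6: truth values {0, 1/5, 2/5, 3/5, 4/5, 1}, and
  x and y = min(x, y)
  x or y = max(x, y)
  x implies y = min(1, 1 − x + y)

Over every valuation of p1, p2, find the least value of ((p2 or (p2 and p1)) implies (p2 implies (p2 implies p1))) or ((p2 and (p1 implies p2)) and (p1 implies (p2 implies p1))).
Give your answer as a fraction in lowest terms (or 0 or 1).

4/5

Take p1 = 0, p2 = 4/5:
p2 and p1 = 4/5 and 0 = 0
p2 or (p2 and p1) = 4/5 or 0 = 4/5
p2 implies p1 = 4/5 implies 0 = 1/5
p2 implies (p2 implies p1) = 4/5 implies 1/5 = 2/5
(p2 or (p2 and p1)) implies (p2 implies (p2 implies p1)) = 4/5 implies 2/5 = 3/5
p1 implies p2 = 0 implies 4/5 = 1
p2 and (p1 implies p2) = 4/5 and 1 = 4/5
p2 implies p1 = 4/5 implies 0 = 1/5
p1 implies (p2 implies p1) = 0 implies 1/5 = 1
(p2 and (p1 implies p2)) and (p1 implies (p2 implies p1)) = 4/5 and 1 = 4/5
((p2 or (p2 and p1)) implies (p2 implies (p2 implies p1))) or ((p2 and (p1 implies p2)) and (p1 implies (p2 implies p1))) = 3/5 or 4/5 = 4/5
No assignment yields a value below 4/5, so this is the minimum.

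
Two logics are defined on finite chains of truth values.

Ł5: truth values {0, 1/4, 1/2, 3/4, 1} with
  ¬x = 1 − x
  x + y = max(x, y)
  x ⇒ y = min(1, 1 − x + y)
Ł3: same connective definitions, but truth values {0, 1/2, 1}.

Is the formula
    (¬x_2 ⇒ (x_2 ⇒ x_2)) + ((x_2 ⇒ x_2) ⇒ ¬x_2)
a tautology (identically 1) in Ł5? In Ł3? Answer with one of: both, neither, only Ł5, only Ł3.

both

In Ł5: every assignment gives 1 — tautology.
In Ł3: every assignment gives 1 — tautology.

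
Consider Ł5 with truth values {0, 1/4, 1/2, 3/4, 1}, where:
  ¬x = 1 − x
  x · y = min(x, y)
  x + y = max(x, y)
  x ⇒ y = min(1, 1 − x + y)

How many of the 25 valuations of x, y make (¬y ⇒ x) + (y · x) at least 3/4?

value 1: 15 assignments (counts)
value 3/4: 4 assignments (counts)
value 1/2: 3 assignments
value 1/4: 2 assignments
value 0: 1 assignment
So 19 of the 25 assignments meet the threshold.

19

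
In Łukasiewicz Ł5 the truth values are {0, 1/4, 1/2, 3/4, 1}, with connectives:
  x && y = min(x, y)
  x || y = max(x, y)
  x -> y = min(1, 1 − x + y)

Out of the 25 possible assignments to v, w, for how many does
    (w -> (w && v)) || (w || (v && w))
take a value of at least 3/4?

24

value 1: 19 assignments (counts)
value 3/4: 5 assignments (counts)
value 1/2: 1 assignment
So 24 of the 25 assignments meet the threshold.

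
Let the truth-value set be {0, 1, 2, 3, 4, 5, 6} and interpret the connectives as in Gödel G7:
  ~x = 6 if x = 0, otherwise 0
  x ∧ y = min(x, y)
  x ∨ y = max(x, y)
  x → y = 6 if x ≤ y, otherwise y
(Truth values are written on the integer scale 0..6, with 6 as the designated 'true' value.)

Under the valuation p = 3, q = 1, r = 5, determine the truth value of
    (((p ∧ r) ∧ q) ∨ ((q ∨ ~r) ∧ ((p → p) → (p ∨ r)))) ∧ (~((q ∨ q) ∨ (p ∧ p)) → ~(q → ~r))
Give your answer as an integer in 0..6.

p ∧ r = 3 ∧ 5 = 3
(p ∧ r) ∧ q = 3 ∧ 1 = 1
~r = ~5 = 0
q ∨ ~r = 1 ∨ 0 = 1
p → p = 3 → 3 = 6
p ∨ r = 3 ∨ 5 = 5
(p → p) → (p ∨ r) = 6 → 5 = 5
(q ∨ ~r) ∧ ((p → p) → (p ∨ r)) = 1 ∧ 5 = 1
((p ∧ r) ∧ q) ∨ ((q ∨ ~r) ∧ ((p → p) → (p ∨ r))) = 1 ∨ 1 = 1
q ∨ q = 1 ∨ 1 = 1
p ∧ p = 3 ∧ 3 = 3
(q ∨ q) ∨ (p ∧ p) = 1 ∨ 3 = 3
~((q ∨ q) ∨ (p ∧ p)) = ~3 = 0
~r = ~5 = 0
q → ~r = 1 → 0 = 0
~(q → ~r) = ~0 = 6
~((q ∨ q) ∨ (p ∧ p)) → ~(q → ~r) = 0 → 6 = 6
(((p ∧ r) ∧ q) ∨ ((q ∨ ~r) ∧ ((p → p) → (p ∨ r)))) ∧ (~((q ∨ q) ∨ (p ∧ p)) → ~(q → ~r)) = 1 ∧ 6 = 1

1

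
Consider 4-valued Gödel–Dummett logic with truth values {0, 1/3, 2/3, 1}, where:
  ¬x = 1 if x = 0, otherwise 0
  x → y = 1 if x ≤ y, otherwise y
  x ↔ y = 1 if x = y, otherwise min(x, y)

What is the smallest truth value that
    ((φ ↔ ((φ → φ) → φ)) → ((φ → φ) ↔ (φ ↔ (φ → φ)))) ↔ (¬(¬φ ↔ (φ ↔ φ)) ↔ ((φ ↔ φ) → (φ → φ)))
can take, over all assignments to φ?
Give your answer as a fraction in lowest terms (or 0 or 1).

1/3

Take φ = 1/3:
φ → φ = 1/3 → 1/3 = 1
(φ → φ) → φ = 1 → 1/3 = 1/3
φ ↔ ((φ → φ) → φ) = 1/3 ↔ 1/3 = 1
φ → φ = 1/3 → 1/3 = 1
φ → φ = 1/3 → 1/3 = 1
φ ↔ (φ → φ) = 1/3 ↔ 1 = 1/3
(φ → φ) ↔ (φ ↔ (φ → φ)) = 1 ↔ 1/3 = 1/3
(φ ↔ ((φ → φ) → φ)) → ((φ → φ) ↔ (φ ↔ (φ → φ))) = 1 → 1/3 = 1/3
¬φ = ¬1/3 = 0
φ ↔ φ = 1/3 ↔ 1/3 = 1
¬φ ↔ (φ ↔ φ) = 0 ↔ 1 = 0
¬(¬φ ↔ (φ ↔ φ)) = ¬0 = 1
φ ↔ φ = 1/3 ↔ 1/3 = 1
φ → φ = 1/3 → 1/3 = 1
(φ ↔ φ) → (φ → φ) = 1 → 1 = 1
¬(¬φ ↔ (φ ↔ φ)) ↔ ((φ ↔ φ) → (φ → φ)) = 1 ↔ 1 = 1
((φ ↔ ((φ → φ) → φ)) → ((φ → φ) ↔ (φ ↔ (φ → φ)))) ↔ (¬(¬φ ↔ (φ ↔ φ)) ↔ ((φ ↔ φ) → (φ → φ))) = 1/3 ↔ 1 = 1/3
No assignment yields a value below 1/3, so this is the minimum.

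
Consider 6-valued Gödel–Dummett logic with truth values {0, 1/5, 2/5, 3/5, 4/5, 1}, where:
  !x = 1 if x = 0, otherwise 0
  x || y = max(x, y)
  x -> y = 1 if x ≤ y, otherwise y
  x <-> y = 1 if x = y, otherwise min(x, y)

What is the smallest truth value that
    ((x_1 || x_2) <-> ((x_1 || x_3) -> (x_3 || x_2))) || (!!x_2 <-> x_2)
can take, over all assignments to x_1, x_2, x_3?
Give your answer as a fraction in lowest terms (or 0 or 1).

1/5

Take x_1 = 0, x_2 = 1/5, x_3 = 0:
x_1 || x_2 = 0 || 1/5 = 1/5
x_1 || x_3 = 0 || 0 = 0
x_3 || x_2 = 0 || 1/5 = 1/5
(x_1 || x_3) -> (x_3 || x_2) = 0 -> 1/5 = 1
(x_1 || x_2) <-> ((x_1 || x_3) -> (x_3 || x_2)) = 1/5 <-> 1 = 1/5
!x_2 = !1/5 = 0
!!x_2 = !0 = 1
!!x_2 <-> x_2 = 1 <-> 1/5 = 1/5
((x_1 || x_2) <-> ((x_1 || x_3) -> (x_3 || x_2))) || (!!x_2 <-> x_2) = 1/5 || 1/5 = 1/5
No assignment yields a value below 1/5, so this is the minimum.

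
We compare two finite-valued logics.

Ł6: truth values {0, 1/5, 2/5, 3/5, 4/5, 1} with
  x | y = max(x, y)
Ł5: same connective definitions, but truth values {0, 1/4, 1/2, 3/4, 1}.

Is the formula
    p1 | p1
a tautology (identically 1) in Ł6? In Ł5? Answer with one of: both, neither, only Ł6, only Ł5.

In Ł6: at p1 = 0 the value is 0 — not a tautology.
In Ł5: at p1 = 0 the value is 0 — not a tautology.

neither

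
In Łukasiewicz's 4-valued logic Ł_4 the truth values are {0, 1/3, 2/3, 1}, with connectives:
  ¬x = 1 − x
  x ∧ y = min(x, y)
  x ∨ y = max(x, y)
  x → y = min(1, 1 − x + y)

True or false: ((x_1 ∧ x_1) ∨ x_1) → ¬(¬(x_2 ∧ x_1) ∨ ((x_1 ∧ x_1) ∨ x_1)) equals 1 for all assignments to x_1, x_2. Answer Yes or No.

No

Counterexample: take x_1 = 1/3, x_2 = 0.
x_1 ∧ x_1 = 1/3 ∧ 1/3 = 1/3
(x_1 ∧ x_1) ∨ x_1 = 1/3 ∨ 1/3 = 1/3
x_2 ∧ x_1 = 0 ∧ 1/3 = 0
¬(x_2 ∧ x_1) = ¬0 = 1
¬(x_2 ∧ x_1) ∨ ((x_1 ∧ x_1) ∨ x_1) = 1 ∨ 1/3 = 1
¬(¬(x_2 ∧ x_1) ∨ ((x_1 ∧ x_1) ∨ x_1)) = ¬1 = 0
((x_1 ∧ x_1) ∨ x_1) → ¬(¬(x_2 ∧ x_1) ∨ ((x_1 ∧ x_1) ∨ x_1)) = 1/3 → 0 = 2/3
This gives 2/3 ≠ 1.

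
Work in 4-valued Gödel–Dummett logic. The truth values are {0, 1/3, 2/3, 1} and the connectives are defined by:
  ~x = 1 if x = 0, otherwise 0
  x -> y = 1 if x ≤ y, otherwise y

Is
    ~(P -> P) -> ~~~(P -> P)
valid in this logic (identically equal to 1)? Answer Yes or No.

P = 0 ↦ 1
P = 1/3 ↦ 1
P = 2/3 ↦ 1
P = 1 ↦ 1
Every assignment gives a value ≥ 1.

Yes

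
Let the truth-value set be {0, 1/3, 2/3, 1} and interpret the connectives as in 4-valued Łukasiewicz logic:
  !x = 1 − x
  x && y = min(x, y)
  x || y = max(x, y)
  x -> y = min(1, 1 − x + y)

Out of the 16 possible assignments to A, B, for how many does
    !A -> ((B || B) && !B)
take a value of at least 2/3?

A = 0, B = 0 ↦ 0  <
A = 0, B = 1/3 ↦ 1/3  <
A = 0, B = 2/3 ↦ 1/3  <
A = 0, B = 1 ↦ 0  <
A = 1/3, B = 0 ↦ 1/3  <
A = 1/3, B = 1/3 ↦ 2/3  ≥
A = 1/3, B = 2/3 ↦ 2/3  ≥
A = 1/3, B = 1 ↦ 1/3  <
A = 2/3, B = 0 ↦ 2/3  ≥
A = 2/3, B = 1/3 ↦ 1  ≥
A = 2/3, B = 2/3 ↦ 1  ≥
A = 2/3, B = 1 ↦ 2/3  ≥
A = 1, B = 0 ↦ 1  ≥
A = 1, B = 1/3 ↦ 1  ≥
A = 1, B = 2/3 ↦ 1  ≥
A = 1, B = 1 ↦ 1  ≥
So 10 of the 16 assignments meet the threshold.

10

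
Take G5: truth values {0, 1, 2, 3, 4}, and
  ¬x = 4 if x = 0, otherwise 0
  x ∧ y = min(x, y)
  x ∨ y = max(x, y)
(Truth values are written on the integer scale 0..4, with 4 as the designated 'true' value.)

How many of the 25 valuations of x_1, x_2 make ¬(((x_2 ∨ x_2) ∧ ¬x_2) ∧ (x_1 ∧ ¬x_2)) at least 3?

25

value 4: 25 assignments (counts)
So 25 of the 25 assignments meet the threshold.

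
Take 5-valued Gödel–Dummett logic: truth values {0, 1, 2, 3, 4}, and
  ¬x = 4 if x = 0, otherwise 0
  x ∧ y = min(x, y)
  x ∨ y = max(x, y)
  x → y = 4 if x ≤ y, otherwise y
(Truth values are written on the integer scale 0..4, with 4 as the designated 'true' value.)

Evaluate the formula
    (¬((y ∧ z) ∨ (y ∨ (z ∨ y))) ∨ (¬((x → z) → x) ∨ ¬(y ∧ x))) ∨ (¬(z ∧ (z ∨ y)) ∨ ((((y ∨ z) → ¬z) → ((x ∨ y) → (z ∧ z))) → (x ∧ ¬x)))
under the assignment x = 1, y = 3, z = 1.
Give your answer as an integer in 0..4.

y ∧ z = 3 ∧ 1 = 1
z ∨ y = 1 ∨ 3 = 3
y ∨ (z ∨ y) = 3 ∨ 3 = 3
(y ∧ z) ∨ (y ∨ (z ∨ y)) = 1 ∨ 3 = 3
¬((y ∧ z) ∨ (y ∨ (z ∨ y))) = ¬3 = 0
x → z = 1 → 1 = 4
(x → z) → x = 4 → 1 = 1
¬((x → z) → x) = ¬1 = 0
y ∧ x = 3 ∧ 1 = 1
¬(y ∧ x) = ¬1 = 0
¬((x → z) → x) ∨ ¬(y ∧ x) = 0 ∨ 0 = 0
¬((y ∧ z) ∨ (y ∨ (z ∨ y))) ∨ (¬((x → z) → x) ∨ ¬(y ∧ x)) = 0 ∨ 0 = 0
z ∨ y = 1 ∨ 3 = 3
z ∧ (z ∨ y) = 1 ∧ 3 = 1
¬(z ∧ (z ∨ y)) = ¬1 = 0
y ∨ z = 3 ∨ 1 = 3
¬z = ¬1 = 0
(y ∨ z) → ¬z = 3 → 0 = 0
x ∨ y = 1 ∨ 3 = 3
z ∧ z = 1 ∧ 1 = 1
(x ∨ y) → (z ∧ z) = 3 → 1 = 1
((y ∨ z) → ¬z) → ((x ∨ y) → (z ∧ z)) = 0 → 1 = 4
¬x = ¬1 = 0
x ∧ ¬x = 1 ∧ 0 = 0
(((y ∨ z) → ¬z) → ((x ∨ y) → (z ∧ z))) → (x ∧ ¬x) = 4 → 0 = 0
¬(z ∧ (z ∨ y)) ∨ ((((y ∨ z) → ¬z) → ((x ∨ y) → (z ∧ z))) → (x ∧ ¬x)) = 0 ∨ 0 = 0
(¬((y ∧ z) ∨ (y ∨ (z ∨ y))) ∨ (¬((x → z) → x) ∨ ¬(y ∧ x))) ∨ (¬(z ∧ (z ∨ y)) ∨ ((((y ∨ z) → ¬z) → ((x ∨ y) → (z ∧ z))) → (x ∧ ¬x))) = 0 ∨ 0 = 0

0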